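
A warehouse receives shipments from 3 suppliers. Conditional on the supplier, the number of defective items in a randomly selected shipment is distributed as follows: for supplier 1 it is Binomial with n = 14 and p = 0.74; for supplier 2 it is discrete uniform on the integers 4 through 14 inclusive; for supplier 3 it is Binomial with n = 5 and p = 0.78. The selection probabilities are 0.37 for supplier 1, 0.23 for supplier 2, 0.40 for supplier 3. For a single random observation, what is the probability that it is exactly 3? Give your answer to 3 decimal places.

Conditional on each supplier, P(X = 3): 1: 5.41381e-05; 2: 0; 3: 0.229683.
By total probability, P(X = 3) = 0.37·5.41381e-05 + 0.23·0 + 0.4·0.229683 = 0.0918933.

0.092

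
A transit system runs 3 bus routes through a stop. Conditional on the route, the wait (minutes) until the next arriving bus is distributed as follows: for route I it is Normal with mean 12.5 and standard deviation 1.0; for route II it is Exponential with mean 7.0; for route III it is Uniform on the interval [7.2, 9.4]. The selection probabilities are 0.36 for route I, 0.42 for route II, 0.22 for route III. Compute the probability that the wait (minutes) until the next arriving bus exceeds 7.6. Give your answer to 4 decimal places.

0.6818

Conditional on each route, P(X > 7.6): I: 1; II: 0.337661; III: 0.818182.
By total probability, P(X > 7.6) = 0.36·1 + 0.42·0.337661 + 0.22·0.818182 = 0.681817.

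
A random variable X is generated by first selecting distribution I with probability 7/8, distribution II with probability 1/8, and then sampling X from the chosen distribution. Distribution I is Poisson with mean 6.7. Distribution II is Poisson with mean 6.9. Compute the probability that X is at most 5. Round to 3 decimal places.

Conditional on each component, P(X ≤ 5): I: 0.340649; II: 0.313662.
By total probability, P(X ≤ 5) = 0.875·0.340649 + 0.125·0.313662 = 0.337276.

0.337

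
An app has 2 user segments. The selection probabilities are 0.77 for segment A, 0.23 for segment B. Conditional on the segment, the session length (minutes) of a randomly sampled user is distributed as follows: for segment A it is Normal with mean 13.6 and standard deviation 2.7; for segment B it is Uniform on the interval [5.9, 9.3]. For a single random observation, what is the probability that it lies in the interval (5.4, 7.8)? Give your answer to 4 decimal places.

0.1398

Conditional on each segment, P(5.4 < X < 7.8): A: 0.0146564; B: 0.558824.
By total probability, P(5.4 < X < 7.8) = 0.77·0.0146564 + 0.23·0.558824 = 0.139815.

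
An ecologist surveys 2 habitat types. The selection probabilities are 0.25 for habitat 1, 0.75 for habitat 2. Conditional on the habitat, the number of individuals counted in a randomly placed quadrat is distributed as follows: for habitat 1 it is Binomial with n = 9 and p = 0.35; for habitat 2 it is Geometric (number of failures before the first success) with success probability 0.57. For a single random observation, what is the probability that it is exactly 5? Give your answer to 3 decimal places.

0.036

Conditional on each habitat, P(X = 5): 1: 0.118131; 2: 0.00837948.
By total probability, P(X = 5) = 0.25·0.118131 + 0.75·0.00837948 = 0.0358174.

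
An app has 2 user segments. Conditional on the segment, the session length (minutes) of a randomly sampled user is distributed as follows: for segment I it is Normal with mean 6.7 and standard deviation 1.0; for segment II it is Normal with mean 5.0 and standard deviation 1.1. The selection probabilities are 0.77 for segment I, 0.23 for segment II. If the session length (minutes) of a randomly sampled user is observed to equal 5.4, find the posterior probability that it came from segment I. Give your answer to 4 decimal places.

Likelihoods f(5.4 | ·): I: 0.171369; II: 0.339472.
Posterior ∝ prior × likelihood. Numerator for I: 0.77·0.171369 = 0.131954.
Normalizing constant: 0.77·0.171369 + 0.23·0.339472 = 0.210032.
P(I | observation) = 0.131954 / 0.210032 = 0.628255.

0.6283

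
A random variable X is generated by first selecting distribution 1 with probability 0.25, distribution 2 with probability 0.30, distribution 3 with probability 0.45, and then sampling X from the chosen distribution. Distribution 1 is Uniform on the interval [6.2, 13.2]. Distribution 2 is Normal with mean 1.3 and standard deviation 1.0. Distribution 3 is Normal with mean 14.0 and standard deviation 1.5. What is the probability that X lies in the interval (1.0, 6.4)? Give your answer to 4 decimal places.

Conditional on each component, P(1.0 < X < 6.4): 1: 0.0285714; 2: 0.617911; 3: 2.02421e-07.
By total probability, P(1.0 < X < 6.4) = 0.25·0.0285714 + 0.3·0.617911 + 0.45·2.02421e-07 = 0.192516.

0.1925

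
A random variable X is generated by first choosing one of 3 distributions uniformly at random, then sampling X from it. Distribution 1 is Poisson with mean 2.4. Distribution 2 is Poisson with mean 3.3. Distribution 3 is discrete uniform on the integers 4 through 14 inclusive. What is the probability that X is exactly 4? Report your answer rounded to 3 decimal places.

0.133

Conditional on each component, P(X = 4): 1: 0.125408; 2: 0.182252; 3: 0.0909091.
By total probability, P(X = 4) = 0.333333·0.125408 + 0.333333·0.182252 + 0.333333·0.0909091 = 0.132857.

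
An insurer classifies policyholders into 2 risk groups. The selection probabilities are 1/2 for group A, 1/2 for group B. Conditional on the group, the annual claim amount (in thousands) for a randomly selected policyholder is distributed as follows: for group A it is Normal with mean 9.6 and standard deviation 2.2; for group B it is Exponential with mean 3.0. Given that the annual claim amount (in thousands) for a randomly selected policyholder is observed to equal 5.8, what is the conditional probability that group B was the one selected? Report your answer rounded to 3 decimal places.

Likelihoods f(5.8 | ·): A: 0.0407976; B: 0.0482217.
Posterior ∝ prior × likelihood. Numerator for B: 0.5·0.0482217 = 0.0241109.
Normalizing constant: 0.5·0.0407976 + 0.5·0.0482217 = 0.0445097.
P(B | observation) = 0.0241109 / 0.0445097 = 0.541699.

0.542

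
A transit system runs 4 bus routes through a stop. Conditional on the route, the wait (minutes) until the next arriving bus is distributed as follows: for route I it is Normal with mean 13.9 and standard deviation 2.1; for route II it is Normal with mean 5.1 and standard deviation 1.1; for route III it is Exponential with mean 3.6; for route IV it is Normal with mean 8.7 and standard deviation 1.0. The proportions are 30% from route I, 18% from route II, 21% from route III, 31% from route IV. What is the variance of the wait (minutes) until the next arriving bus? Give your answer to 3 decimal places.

20.454

Per component, I: μ=13.9, E[X²]=197.62; II: μ=5.1, E[X²]=27.22; III: μ=3.6, E[X²]=25.92; IV: μ=8.7, E[X²]=76.69.
E[X] = 0.3·13.9 + 0.18·5.1 + 0.21·3.6 + 0.31·8.7 = 8.541.
E[X²] = 0.3·197.62 + 0.18·27.22 + 0.21·25.92 + 0.31·76.69 = 93.4027.
Var(X) = E[X²] − (E[X])² = 93.4027 − 72.9487 = 20.454.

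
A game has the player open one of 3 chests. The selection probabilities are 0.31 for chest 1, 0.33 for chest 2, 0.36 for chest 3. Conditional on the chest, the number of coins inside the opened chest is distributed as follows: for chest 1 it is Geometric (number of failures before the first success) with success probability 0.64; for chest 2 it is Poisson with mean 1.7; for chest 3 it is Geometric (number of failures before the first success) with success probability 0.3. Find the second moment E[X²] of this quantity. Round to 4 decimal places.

6.6452

For each component E[X²] = Var + (mean)², giving 1: 1.19531; 2: 4.59; 3: 13.2222.
Overall E[X²] = 0.31·1.19531 + 0.33·4.59 + 0.36·13.2222 = 6.64525.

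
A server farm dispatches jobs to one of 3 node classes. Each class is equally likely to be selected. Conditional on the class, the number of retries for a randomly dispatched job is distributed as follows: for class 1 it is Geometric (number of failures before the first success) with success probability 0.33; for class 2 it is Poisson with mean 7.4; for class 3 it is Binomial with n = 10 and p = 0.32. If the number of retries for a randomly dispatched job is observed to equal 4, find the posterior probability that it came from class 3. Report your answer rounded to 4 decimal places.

Likelihoods P(X=4 | ·): 1: 0.0664987; 2: 0.0763724; 3: 0.217707.
Posterior ∝ prior × likelihood. Numerator for 3: 0.333333·0.217707 = 0.072569.
Normalizing constant: 0.333333·0.0664987 + 0.333333·0.0763724 + 0.333333·0.217707 = 0.120193.
P(3 | observation) = 0.072569 / 0.120193 = 0.603772.

0.6038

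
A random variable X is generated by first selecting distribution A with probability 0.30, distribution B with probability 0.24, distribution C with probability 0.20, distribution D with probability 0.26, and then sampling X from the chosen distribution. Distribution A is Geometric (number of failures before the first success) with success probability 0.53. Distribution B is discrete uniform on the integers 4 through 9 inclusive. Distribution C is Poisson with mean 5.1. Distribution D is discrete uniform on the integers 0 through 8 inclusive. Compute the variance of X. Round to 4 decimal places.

Per component, A: μ=0.886792, E[X²]=2.45959; B: μ=6.5, E[X²]=45.1667; C: μ=5.1, E[X²]=31.11; D: μ=4, E[X²]=22.6667.
E[X] = 0.3·0.886792 + 0.24·6.5 + 0.2·5.1 + 0.26·4 = 3.88604.
E[X²] = 0.3·2.45959 + 0.24·45.1667 + 0.2·31.11 + 0.26·22.6667 = 23.6932.
Var(X) = E[X²] − (E[X])² = 23.6932 − 15.1013 = 8.59192.

8.5919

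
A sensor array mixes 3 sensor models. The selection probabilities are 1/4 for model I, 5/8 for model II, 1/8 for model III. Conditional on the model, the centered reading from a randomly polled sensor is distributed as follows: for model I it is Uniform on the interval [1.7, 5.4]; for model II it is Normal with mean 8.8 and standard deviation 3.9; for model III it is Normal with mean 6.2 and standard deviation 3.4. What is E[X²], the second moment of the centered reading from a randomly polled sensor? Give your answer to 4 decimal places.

67.5921

For each component E[X²] = Var + (mean)², giving I: 13.7433; II: 92.65; III: 50.
Overall E[X²] = 0.25·13.7433 + 0.625·92.65 + 0.125·50 = 67.5921.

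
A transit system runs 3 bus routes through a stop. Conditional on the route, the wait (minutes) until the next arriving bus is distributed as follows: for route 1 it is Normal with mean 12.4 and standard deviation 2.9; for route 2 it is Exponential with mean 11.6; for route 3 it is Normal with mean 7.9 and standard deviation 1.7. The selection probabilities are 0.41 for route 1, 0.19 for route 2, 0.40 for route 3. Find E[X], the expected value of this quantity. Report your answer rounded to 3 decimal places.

10.448

Component means — 1: 12.4; 2: 11.6; 3: 7.9.
E[X] = 0.41·12.4 + 0.19·11.6 + 0.4·7.9 = 10.448.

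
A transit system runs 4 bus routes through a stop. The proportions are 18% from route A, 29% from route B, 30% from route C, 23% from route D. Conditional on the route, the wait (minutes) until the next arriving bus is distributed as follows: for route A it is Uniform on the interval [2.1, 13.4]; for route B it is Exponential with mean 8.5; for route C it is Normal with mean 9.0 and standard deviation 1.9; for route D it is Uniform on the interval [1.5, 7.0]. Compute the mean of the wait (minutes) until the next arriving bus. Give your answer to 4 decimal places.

Component means — A: 7.75; B: 8.5; C: 9; D: 4.25.
E[X] = 0.18·7.75 + 0.29·8.5 + 0.3·9 + 0.23·4.25 = 7.5375.

7.5375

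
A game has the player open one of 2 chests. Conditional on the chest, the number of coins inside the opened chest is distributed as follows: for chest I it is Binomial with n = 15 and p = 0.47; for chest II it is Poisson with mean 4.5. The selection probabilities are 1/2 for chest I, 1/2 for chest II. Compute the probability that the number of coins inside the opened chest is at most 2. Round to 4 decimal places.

Conditional on each chest, P(X ≤ 2): I: 0.00708509; II: 0.173578.
By total probability, P(X ≤ 2) = 0.5·0.00708509 + 0.5·0.173578 = 0.0903316.

0.0903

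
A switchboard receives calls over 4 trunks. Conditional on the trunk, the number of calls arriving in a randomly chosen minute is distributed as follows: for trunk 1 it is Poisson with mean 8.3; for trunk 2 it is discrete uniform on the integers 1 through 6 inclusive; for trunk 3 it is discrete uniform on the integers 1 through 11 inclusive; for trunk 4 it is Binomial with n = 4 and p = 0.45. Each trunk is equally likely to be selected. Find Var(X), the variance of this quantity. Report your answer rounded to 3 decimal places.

11.637

Per component, 1: μ=8.3, E[X²]=77.19; 2: μ=3.5, E[X²]=15.1667; 3: μ=6, E[X²]=46; 4: μ=1.8, E[X²]=4.23.
E[X] = 0.25·8.3 + 0.25·3.5 + 0.25·6 + 0.25·1.8 = 4.9.
E[X²] = 0.25·77.19 + 0.25·15.1667 + 0.25·46 + 0.25·4.23 = 35.6467.
Var(X) = E[X²] − (E[X])² = 35.6467 − 24.01 = 11.6367.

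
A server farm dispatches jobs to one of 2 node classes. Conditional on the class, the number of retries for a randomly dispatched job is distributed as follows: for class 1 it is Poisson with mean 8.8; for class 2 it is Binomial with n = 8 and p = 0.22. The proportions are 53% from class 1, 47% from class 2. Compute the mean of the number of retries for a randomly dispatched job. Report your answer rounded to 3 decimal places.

Component means — 1: 8.8; 2: 1.76.
E[X] = 0.53·8.8 + 0.47·1.76 = 5.4912.

5.491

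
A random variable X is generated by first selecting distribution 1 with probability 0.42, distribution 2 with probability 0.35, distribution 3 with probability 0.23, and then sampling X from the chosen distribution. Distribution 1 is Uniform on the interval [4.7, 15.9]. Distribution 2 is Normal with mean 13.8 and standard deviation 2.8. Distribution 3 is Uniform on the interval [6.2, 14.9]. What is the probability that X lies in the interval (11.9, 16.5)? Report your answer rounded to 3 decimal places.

Conditional on each component, P(11.9 < X < 16.5): 1: 0.357143; 2: 0.583844; 3: 0.344828.
By total probability, P(11.9 < X < 16.5) = 0.42·0.357143 + 0.35·0.583844 + 0.23·0.344828 = 0.433656.

0.434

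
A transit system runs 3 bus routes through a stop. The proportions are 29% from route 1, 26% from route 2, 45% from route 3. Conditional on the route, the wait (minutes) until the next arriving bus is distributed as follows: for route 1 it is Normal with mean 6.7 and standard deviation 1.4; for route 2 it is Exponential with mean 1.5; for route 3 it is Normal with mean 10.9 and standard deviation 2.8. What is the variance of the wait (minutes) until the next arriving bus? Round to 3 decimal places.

19.360

Per component, 1: μ=6.7, E[X²]=46.85; 2: μ=1.5, E[X²]=4.5; 3: μ=10.9, E[X²]=126.65.
E[X] = 0.29·6.7 + 0.26·1.5 + 0.45·10.9 = 7.238.
E[X²] = 0.29·46.85 + 0.26·4.5 + 0.45·126.65 = 71.749.
Var(X) = E[X²] − (E[X])² = 71.749 − 52.3886 = 19.3604.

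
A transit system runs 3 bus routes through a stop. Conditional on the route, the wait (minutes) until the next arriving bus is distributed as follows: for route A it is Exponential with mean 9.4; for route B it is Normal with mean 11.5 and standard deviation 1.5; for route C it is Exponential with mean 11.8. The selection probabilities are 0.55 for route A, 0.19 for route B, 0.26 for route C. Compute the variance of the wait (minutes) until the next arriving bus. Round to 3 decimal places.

Per component, A: μ=9.4, E[X²]=176.72; B: μ=11.5, E[X²]=134.5; C: μ=11.8, E[X²]=278.48.
E[X] = 0.55·9.4 + 0.19·11.5 + 0.26·11.8 = 10.423.
E[X²] = 0.55·176.72 + 0.19·134.5 + 0.26·278.48 = 195.156.
Var(X) = E[X²] − (E[X])² = 195.156 − 108.639 = 86.5169.

86.517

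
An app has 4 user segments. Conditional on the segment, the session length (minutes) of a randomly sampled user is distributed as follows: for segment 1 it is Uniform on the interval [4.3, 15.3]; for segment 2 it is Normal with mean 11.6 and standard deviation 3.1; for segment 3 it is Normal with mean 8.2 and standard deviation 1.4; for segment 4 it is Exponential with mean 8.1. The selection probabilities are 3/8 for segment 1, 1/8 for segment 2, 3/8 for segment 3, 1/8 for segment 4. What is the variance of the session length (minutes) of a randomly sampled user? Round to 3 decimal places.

15.300

Per component, 1: μ=9.8, E[X²]=106.123; 2: μ=11.6, E[X²]=144.17; 3: μ=8.2, E[X²]=69.2; 4: μ=8.1, E[X²]=131.22.
E[X] = 0.375·9.8 + 0.125·11.6 + 0.375·8.2 + 0.125·8.1 = 9.2125.
E[X²] = 0.375·106.123 + 0.125·144.17 + 0.375·69.2 + 0.125·131.22 = 100.17.
Var(X) = E[X²] − (E[X])² = 100.17 − 84.8702 = 15.2998.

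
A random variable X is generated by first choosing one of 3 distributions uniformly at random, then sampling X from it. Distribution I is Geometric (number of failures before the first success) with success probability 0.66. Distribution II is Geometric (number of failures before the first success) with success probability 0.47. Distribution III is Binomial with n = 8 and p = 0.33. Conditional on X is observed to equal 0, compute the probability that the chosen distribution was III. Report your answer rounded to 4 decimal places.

0.0347

Likelihoods P(X=0 | ·): I: 0.66; II: 0.47; III: 0.0406068.
Posterior ∝ prior × likelihood. Numerator for III: 0.333333·0.0406068 = 0.0135356.
Normalizing constant: 0.333333·0.66 + 0.333333·0.47 + 0.333333·0.0406068 = 0.390202.
P(III | observation) = 0.0135356 / 0.390202 = 0.0346886.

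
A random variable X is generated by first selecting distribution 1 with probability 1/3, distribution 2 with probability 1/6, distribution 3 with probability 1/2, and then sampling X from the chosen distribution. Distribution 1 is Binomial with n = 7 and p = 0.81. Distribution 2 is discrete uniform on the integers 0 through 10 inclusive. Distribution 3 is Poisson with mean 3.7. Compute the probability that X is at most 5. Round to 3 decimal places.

0.638

Conditional on each component, P(X ≤ 5): 1: 0.395601; 2: 0.545455; 3: 0.830088.
By total probability, P(X ≤ 5) = 0.333333·0.395601 + 0.166667·0.545455 + 0.5·0.830088 = 0.63782.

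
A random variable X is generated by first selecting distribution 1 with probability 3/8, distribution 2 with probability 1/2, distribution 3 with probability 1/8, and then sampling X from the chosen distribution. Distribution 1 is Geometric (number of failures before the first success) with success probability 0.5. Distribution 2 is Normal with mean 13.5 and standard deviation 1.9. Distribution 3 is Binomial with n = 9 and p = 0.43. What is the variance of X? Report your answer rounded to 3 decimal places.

38.310

Per component, 1: μ=1, E[X²]=3; 2: μ=13.5, E[X²]=185.86; 3: μ=3.87, E[X²]=17.1828.
E[X] = 0.375·1 + 0.5·13.5 + 0.125·3.87 = 7.60875.
E[X²] = 0.375·3 + 0.5·185.86 + 0.125·17.1828 = 96.2029.
Var(X) = E[X²] − (E[X])² = 96.2029 − 57.8931 = 38.3098.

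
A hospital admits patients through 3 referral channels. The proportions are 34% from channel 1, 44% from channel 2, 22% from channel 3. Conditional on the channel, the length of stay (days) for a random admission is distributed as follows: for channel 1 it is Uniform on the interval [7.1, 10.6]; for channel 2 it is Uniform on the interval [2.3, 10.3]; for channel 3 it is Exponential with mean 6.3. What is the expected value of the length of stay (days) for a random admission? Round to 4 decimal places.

Component means — 1: 8.85; 2: 6.3; 3: 6.3.
E[X] = 0.34·8.85 + 0.44·6.3 + 0.22·6.3 = 7.167.

7.1670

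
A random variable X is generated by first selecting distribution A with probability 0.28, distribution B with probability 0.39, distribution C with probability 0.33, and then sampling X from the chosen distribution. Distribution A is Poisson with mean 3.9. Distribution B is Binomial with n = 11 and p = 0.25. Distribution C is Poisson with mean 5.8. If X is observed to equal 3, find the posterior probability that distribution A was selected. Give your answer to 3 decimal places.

0.296

Likelihoods P(X=3 | ·): A: 0.200122; B: 0.258104; C: 0.098452.
Posterior ∝ prior × likelihood. Numerator for A: 0.28·0.200122 = 0.0560341.
Normalizing constant: 0.28·0.200122 + 0.39·0.258104 + 0.33·0.098452 = 0.189184.
P(A | observation) = 0.0560341 / 0.189184 = 0.296189.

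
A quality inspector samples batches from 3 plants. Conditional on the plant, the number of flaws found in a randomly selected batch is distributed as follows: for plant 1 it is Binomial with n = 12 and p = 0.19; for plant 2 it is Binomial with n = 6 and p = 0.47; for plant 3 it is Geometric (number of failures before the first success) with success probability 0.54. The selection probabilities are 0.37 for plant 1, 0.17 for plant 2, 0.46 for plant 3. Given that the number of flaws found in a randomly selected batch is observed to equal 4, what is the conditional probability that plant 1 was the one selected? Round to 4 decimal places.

Likelihoods P(X=4 | ·): 1: 0.119536; 2: 0.205605; 3: 0.0241783.
Posterior ∝ prior × likelihood. Numerator for 1: 0.37·0.119536 = 0.0442284.
Normalizing constant: 0.37·0.119536 + 0.17·0.205605 + 0.46·0.0241783 = 0.0903033.
P(1 | observation) = 0.0442284 / 0.0903033 = 0.489776.

0.4898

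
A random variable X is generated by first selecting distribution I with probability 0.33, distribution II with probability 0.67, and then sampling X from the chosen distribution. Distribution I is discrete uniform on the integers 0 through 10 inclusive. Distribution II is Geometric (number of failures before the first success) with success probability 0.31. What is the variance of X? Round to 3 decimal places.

Per component, I: μ=5, E[X²]=35; II: μ=2.22581, E[X²]=12.1342.
E[X] = 0.33·5 + 0.67·2.22581 = 3.14129.
E[X²] = 0.33·35 + 0.67·12.1342 = 19.6799.
Var(X) = E[X²] − (E[X])² = 19.6799 − 9.8677 = 9.81223.

9.812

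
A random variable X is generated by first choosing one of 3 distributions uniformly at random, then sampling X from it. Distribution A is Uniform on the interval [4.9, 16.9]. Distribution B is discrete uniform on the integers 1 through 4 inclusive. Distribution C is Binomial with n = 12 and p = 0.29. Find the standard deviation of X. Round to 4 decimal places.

4.3937

Per component, A: μ=10.9, E[X²]=130.81; B: μ=2.5, E[X²]=7.5; C: μ=3.48, E[X²]=14.5812.
E[X] = 0.333333·10.9 + 0.333333·2.5 + 0.333333·3.48 = 5.62667.
E[X²] = 0.333333·130.81 + 0.333333·7.5 + 0.333333·14.5812 = 50.9637.
Var(X) = E[X²] − (E[X])² = 50.9637 − 31.6594 = 19.3044.
SD(X) = √19.3044 = 4.39367.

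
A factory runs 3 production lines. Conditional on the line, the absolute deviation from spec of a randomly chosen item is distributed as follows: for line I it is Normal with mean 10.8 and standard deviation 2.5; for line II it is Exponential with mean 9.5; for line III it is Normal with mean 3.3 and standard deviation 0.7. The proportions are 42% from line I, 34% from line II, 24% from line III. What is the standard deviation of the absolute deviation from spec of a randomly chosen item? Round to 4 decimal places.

Per component, I: μ=10.8, E[X²]=122.89; II: μ=9.5, E[X²]=180.5; III: μ=3.3, E[X²]=11.38.
E[X] = 0.42·10.8 + 0.34·9.5 + 0.24·3.3 = 8.558.
E[X²] = 0.42·122.89 + 0.34·180.5 + 0.24·11.38 = 115.715.
Var(X) = E[X²] − (E[X])² = 115.715 − 73.2394 = 42.4756.
SD(X) = √42.4756 = 6.51733.

6.5173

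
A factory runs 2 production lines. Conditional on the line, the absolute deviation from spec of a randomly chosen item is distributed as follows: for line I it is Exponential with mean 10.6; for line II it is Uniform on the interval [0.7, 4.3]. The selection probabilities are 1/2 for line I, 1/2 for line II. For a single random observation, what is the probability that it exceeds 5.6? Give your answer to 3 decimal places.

Conditional on each line, P(X > 5.6): I: 0.589605; II: 0.
By total probability, P(X > 5.6) = 0.5·0.589605 + 0.5·0 = 0.294803.

0.295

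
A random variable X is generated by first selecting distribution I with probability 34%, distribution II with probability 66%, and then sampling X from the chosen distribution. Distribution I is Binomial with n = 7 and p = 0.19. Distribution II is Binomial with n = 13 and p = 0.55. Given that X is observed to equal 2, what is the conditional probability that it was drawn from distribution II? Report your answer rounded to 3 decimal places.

Likelihoods P(X=2 | ·): I: 0.264333; II: 0.00361541.
Posterior ∝ prior × likelihood. Numerator for II: 0.66·0.00361541 = 0.00238617.
Normalizing constant: 0.34·0.264333 + 0.66·0.00361541 = 0.0922594.
P(II | observation) = 0.00238617 / 0.0922594 = 0.0258637.

0.026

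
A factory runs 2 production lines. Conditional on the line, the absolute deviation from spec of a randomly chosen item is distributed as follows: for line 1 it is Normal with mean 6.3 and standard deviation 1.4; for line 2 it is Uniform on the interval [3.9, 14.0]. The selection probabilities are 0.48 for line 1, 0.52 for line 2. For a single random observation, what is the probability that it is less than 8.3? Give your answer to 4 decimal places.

0.6698

Conditional on each line, P(X < 8.3): 1: 0.923436; 2: 0.435644.
By total probability, P(X < 8.3) = 0.48·0.923436 + 0.52·0.435644 = 0.669784.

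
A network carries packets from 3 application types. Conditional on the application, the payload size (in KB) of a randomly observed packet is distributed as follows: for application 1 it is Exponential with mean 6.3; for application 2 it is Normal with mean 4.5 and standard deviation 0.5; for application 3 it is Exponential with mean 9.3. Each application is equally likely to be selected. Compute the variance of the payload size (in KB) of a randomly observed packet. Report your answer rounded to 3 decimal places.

Per component, 1: μ=6.3, E[X²]=79.38; 2: μ=4.5, E[X²]=20.5; 3: μ=9.3, E[X²]=172.98.
E[X] = 0.333333·6.3 + 0.333333·4.5 + 0.333333·9.3 = 6.7.
E[X²] = 0.333333·79.38 + 0.333333·20.5 + 0.333333·172.98 = 90.9533.
Var(X) = E[X²] − (E[X])² = 90.9533 − 44.89 = 46.0633.

46.063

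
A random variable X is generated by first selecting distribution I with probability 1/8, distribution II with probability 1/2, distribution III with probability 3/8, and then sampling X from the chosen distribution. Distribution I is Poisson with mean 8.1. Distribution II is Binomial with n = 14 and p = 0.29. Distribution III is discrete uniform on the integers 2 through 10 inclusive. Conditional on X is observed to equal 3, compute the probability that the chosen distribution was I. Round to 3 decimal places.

Likelihoods P(X=3 | ·): I: 0.0268855; II: 0.205181; III: 0.111111.
Posterior ∝ prior × likelihood. Numerator for I: 0.125·0.0268855 = 0.00336069.
Normalizing constant: 0.125·0.0268855 + 0.5·0.205181 + 0.375·0.111111 = 0.147618.
P(I | observation) = 0.00336069 / 0.147618 = 0.0227661.

0.023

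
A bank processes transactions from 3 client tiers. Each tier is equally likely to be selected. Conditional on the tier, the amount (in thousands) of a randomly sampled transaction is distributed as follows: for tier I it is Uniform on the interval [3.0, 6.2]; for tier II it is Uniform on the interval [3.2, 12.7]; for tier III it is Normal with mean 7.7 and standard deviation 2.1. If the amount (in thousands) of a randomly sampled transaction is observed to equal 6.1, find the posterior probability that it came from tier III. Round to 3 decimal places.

Likelihoods f(6.1 | ·): I: 0.3125; II: 0.105263; III: 0.142114.
Posterior ∝ prior × likelihood. Numerator for III: 0.333333·0.142114 = 0.0473714.
Normalizing constant: 0.333333·0.3125 + 0.333333·0.105263 + 0.333333·0.142114 = 0.186626.
P(III | observation) = 0.0473714 / 0.186626 = 0.253831.

0.254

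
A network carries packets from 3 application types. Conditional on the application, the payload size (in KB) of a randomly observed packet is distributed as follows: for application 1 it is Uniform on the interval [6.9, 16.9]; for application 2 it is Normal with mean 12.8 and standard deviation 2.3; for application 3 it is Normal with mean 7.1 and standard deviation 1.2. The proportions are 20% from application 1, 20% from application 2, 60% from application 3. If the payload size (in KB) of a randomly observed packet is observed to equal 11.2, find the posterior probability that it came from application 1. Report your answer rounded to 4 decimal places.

Likelihoods f(11.2 | ·): 1: 0.1; 2: 0.136175; 3: 0.000970144.
Posterior ∝ prior × likelihood. Numerator for 1: 0.2·0.1 = 0.02.
Normalizing constant: 0.2·0.1 + 0.2·0.136175 + 0.6·0.000970144 = 0.0478171.
P(1 | observation) = 0.02 / 0.0478171 = 0.41826.

0.4183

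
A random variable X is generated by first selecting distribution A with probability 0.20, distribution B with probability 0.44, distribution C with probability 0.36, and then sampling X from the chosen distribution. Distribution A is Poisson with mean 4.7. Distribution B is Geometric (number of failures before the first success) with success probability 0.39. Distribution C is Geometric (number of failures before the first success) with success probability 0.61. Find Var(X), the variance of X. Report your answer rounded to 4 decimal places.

5.2700

Per component, A: μ=4.7, E[X²]=26.79; B: μ=1.5641, E[X²]=6.45694; C: μ=0.639344, E[X²]=1.45687.
E[X] = 0.2·4.7 + 0.44·1.5641 + 0.36·0.639344 = 1.85837.
E[X²] = 0.2·26.79 + 0.44·6.45694 + 0.36·1.45687 = 8.72352.
Var(X) = E[X²] − (E[X])² = 8.72352 − 3.45354 = 5.26999.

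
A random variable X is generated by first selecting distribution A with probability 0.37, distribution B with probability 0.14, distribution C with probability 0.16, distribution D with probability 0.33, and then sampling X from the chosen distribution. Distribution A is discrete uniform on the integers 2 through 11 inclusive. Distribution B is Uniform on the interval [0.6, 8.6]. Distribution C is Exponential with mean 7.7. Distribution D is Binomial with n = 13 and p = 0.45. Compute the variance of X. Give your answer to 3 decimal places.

15.139

Per component, A: μ=6.5, E[X²]=50.5; B: μ=4.6, E[X²]=26.4933; C: μ=7.7, E[X²]=118.58; D: μ=5.85, E[X²]=37.44.
E[X] = 0.37·6.5 + 0.14·4.6 + 0.16·7.7 + 0.33·5.85 = 6.2115.
E[X²] = 0.37·50.5 + 0.14·26.4933 + 0.16·118.58 + 0.33·37.44 = 53.7221.
Var(X) = E[X²] − (E[X])² = 53.7221 − 38.5827 = 15.1393.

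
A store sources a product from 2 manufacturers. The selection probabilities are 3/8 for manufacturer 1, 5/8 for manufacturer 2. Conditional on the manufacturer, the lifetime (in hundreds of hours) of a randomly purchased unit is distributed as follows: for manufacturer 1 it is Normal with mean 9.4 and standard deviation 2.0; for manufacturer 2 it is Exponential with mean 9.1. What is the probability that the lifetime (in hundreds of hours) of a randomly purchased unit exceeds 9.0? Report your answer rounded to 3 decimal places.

0.450

Conditional on each manufacturer, P(X > 9.0): 1: 0.57926; 2: 0.371944.
By total probability, P(X > 9.0) = 0.375·0.57926 + 0.625·0.371944 = 0.449688.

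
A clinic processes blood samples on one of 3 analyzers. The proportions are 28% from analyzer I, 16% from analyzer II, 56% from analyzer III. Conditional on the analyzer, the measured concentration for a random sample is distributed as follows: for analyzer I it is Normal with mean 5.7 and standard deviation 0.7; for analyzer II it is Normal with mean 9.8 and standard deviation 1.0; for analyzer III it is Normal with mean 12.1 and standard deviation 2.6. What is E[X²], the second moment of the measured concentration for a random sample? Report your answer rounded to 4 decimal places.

For each component E[X²] = Var + (mean)², giving I: 32.98; II: 97.04; III: 153.17.
Overall E[X²] = 0.28·32.98 + 0.16·97.04 + 0.56·153.17 = 110.536.

110.5360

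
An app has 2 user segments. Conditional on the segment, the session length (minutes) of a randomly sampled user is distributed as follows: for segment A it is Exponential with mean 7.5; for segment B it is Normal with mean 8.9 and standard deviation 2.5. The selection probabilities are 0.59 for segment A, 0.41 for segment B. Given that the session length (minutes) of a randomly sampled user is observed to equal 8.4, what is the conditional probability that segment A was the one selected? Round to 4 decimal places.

0.2858

Likelihoods f(8.4 | ·): A: 0.043504; B: 0.156417.
Posterior ∝ prior × likelihood. Numerator for A: 0.59·0.043504 = 0.0256673.
Normalizing constant: 0.59·0.043504 + 0.41·0.156417 = 0.0897983.
P(A | observation) = 0.0256673 / 0.0897983 = 0.285833.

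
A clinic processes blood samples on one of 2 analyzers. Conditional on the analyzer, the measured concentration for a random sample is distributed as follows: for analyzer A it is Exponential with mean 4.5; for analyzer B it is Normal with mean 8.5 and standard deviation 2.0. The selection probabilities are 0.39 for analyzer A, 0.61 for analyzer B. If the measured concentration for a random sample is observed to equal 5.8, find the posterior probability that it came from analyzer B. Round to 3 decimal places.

0.672

Likelihoods f(5.8 | ·): A: 0.0612393; B: 0.0801917.
Posterior ∝ prior × likelihood. Numerator for B: 0.61·0.0801917 = 0.0489169.
Normalizing constant: 0.39·0.0612393 + 0.61·0.0801917 = 0.0728002.
P(B | observation) = 0.0489169 / 0.0728002 = 0.671933.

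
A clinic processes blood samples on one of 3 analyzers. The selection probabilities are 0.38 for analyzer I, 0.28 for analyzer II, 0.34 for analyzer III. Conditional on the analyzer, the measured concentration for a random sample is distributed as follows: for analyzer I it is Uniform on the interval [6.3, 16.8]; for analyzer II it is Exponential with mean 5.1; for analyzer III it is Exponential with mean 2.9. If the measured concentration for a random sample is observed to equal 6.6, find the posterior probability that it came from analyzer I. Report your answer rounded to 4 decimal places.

0.5719

Likelihoods f(6.6 | ·): I: 0.0952381; II: 0.0537529; III: 0.0354167.
Posterior ∝ prior × likelihood. Numerator for I: 0.38·0.0952381 = 0.0361905.
Normalizing constant: 0.38·0.0952381 + 0.28·0.0537529 + 0.34·0.0354167 = 0.0632829.
P(I | observation) = 0.0361905 / 0.0632829 = 0.571884.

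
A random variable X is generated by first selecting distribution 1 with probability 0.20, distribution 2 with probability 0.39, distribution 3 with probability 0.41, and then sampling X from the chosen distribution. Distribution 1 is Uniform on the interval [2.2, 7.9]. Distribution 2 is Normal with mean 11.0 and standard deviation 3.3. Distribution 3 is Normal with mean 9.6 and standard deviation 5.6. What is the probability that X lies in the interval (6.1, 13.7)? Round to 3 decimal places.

0.552

Conditional on each component, P(6.1 < X < 13.7): 1: 0.315789; 2: 0.724581; 3: 0.501974.
By total probability, P(6.1 < X < 13.7) = 0.2·0.315789 + 0.39·0.724581 + 0.41·0.501974 = 0.551554.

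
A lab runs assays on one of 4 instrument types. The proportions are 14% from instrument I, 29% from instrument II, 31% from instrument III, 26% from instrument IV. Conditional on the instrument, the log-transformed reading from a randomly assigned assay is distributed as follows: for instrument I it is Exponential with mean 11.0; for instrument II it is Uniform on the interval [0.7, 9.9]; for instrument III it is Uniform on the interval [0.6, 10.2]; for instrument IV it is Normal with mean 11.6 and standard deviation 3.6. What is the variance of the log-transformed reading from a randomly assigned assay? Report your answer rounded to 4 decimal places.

Per component, I: μ=11, E[X²]=242; II: μ=5.3, E[X²]=35.1433; III: μ=5.4, E[X²]=36.84; IV: μ=11.6, E[X²]=147.52.
E[X] = 0.14·11 + 0.29·5.3 + 0.31·5.4 + 0.26·11.6 = 7.767.
E[X²] = 0.14·242 + 0.29·35.1433 + 0.31·36.84 + 0.26·147.52 = 93.8472.
Var(X) = E[X²] − (E[X])² = 93.8472 − 60.3263 = 33.5209.

33.5209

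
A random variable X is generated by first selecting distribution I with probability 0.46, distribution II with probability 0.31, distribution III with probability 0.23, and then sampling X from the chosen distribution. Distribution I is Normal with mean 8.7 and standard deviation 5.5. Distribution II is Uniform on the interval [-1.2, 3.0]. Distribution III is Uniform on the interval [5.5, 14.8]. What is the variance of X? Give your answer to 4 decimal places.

Per component, I: μ=8.7, E[X²]=105.94; II: μ=0.9, E[X²]=2.28; III: μ=10.15, E[X²]=110.23.
E[X] = 0.46·8.7 + 0.31·0.9 + 0.23·10.15 = 6.6155.
E[X²] = 0.46·105.94 + 0.31·2.28 + 0.23·110.23 = 74.7921.
Var(X) = E[X²] − (E[X])² = 74.7921 − 43.7648 = 31.0273.

31.0273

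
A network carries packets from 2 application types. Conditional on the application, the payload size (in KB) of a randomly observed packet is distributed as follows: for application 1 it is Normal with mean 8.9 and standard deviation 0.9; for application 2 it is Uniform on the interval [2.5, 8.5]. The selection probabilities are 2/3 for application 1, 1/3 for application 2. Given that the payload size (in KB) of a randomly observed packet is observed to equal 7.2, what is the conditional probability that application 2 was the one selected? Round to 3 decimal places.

Likelihoods f(7.2 | ·): 1: 0.0744574; 2: 0.166667.
Posterior ∝ prior × likelihood. Numerator for 2: 0.333333·0.166667 = 0.0555556.
Normalizing constant: 0.666667·0.0744574 + 0.333333·0.166667 = 0.105194.
P(2 | observation) = 0.0555556 / 0.105194 = 0.528126.

0.528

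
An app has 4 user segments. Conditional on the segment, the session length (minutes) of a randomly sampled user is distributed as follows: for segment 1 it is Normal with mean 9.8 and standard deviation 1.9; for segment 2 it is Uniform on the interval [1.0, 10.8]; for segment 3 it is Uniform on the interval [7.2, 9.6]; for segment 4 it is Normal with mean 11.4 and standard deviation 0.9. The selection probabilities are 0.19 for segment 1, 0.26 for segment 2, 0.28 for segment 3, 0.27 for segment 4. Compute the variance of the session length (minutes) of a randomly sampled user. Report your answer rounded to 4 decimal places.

7.3658

Per component, 1: μ=9.8, E[X²]=99.65; 2: μ=5.9, E[X²]=42.8133; 3: μ=8.4, E[X²]=71.04; 4: μ=11.4, E[X²]=130.77.
E[X] = 0.19·9.8 + 0.26·5.9 + 0.28·8.4 + 0.27·11.4 = 8.826.
E[X²] = 0.19·99.65 + 0.26·42.8133 + 0.28·71.04 + 0.27·130.77 = 85.2641.
Var(X) = E[X²] − (E[X])² = 85.2641 − 77.8983 = 7.36579.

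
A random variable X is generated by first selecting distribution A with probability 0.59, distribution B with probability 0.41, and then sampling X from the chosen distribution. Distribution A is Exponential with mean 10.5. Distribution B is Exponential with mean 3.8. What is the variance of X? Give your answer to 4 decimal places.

81.8268

Per component, A: μ=10.5, E[X²]=220.5; B: μ=3.8, E[X²]=28.88.
E[X] = 0.59·10.5 + 0.41·3.8 = 7.753.
E[X²] = 0.59·220.5 + 0.41·28.88 = 141.936.
Var(X) = E[X²] − (E[X])² = 141.936 − 60.109 = 81.8268.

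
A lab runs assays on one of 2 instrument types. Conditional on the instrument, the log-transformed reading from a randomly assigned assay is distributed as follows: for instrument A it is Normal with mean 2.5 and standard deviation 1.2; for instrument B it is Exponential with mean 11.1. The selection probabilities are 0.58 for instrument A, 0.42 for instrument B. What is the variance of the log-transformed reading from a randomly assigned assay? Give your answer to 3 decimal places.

70.600

Per component, A: μ=2.5, E[X²]=7.69; B: μ=11.1, E[X²]=246.42.
E[X] = 0.58·2.5 + 0.42·11.1 = 6.112.
E[X²] = 0.58·7.69 + 0.42·246.42 = 107.957.
Var(X) = E[X²] − (E[X])² = 107.957 − 37.3565 = 70.6001.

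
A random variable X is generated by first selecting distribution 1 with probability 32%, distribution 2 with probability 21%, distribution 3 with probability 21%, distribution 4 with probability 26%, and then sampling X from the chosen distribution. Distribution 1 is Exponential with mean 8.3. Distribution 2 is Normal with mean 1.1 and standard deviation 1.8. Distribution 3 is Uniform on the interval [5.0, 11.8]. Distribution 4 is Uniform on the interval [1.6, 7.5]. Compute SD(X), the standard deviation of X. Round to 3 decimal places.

5.723

Per component, 1: μ=8.3, E[X²]=137.78; 2: μ=1.1, E[X²]=4.45; 3: μ=8.4, E[X²]=74.4133; 4: μ=4.55, E[X²]=23.6033.
E[X] = 0.32·8.3 + 0.21·1.1 + 0.21·8.4 + 0.26·4.55 = 5.834.
E[X²] = 0.32·137.78 + 0.21·4.45 + 0.21·74.4133 + 0.26·23.6033 = 66.7878.
Var(X) = E[X²] − (E[X])² = 66.7878 − 34.0356 = 32.7522.
SD(X) = √32.7522 = 5.72295.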